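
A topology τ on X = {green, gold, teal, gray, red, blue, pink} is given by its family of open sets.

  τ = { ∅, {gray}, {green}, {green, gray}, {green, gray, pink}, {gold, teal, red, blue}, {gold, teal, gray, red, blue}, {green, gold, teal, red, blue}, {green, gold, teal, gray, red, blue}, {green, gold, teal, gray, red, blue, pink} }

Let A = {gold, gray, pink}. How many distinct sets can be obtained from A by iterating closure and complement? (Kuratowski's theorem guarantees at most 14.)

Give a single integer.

10

X∖A={green, teal, red, blue}, int(X∖A)={green}, hence cl(A)={gold, teal, gray, red, blue, pink}
Orbit (k=closure, c=complement):
  1. A     = {gold, gray, pink}
  2. kA    = {gold, teal, gray, red, blue, pink}
  3. cA    = {green, teal, red, blue}
  4. ckA   = {green}
  5. kcA   = {green, gold, teal, red, blue, pink}
  6. kckA  = {green, pink}
  7. ckcA  = {gray}
  8. ckckA = {gold, teal, gray, red, blue}
  9. kckcA = {gray, pink}
  10. ckckcA = {green, gold, teal, red, blue}
(closed under both — stop)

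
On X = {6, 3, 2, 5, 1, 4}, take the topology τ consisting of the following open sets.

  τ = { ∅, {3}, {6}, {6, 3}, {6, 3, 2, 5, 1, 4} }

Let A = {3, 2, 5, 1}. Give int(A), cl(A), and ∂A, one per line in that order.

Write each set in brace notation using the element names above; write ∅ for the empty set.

opens ⊆ A: ∅, {3}; union → int = {3}
complement {6, 4}; its interior {6}; cl(A) = X∖{6} = {3, 2, 5, 1, 4}
boundary = {3, 2, 5, 1, 4} ∖ {3} = {2, 5, 1, 4}

int(A) = {3}
cl(A)  = {3, 2, 5, 1, 4}
∂A     = {2, 5, 1, 4}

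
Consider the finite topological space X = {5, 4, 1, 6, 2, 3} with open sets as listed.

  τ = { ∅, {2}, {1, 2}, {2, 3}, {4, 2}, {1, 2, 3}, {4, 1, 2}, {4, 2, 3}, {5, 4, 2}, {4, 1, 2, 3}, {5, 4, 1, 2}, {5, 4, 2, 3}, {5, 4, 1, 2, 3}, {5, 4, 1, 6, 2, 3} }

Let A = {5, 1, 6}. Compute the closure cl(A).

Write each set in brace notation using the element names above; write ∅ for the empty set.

cl via duality: int({4, 2, 3}) = {4, 2, 3}, so X∖{4, 2, 3} = {5, 1, 6}

{5, 1, 6}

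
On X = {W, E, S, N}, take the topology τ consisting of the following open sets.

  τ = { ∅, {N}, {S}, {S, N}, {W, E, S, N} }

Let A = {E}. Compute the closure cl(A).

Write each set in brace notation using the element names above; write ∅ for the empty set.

{W, E}

complement {W, S, N}; its interior {S, N}; cl(A) = X∖{S, N} = {W, E}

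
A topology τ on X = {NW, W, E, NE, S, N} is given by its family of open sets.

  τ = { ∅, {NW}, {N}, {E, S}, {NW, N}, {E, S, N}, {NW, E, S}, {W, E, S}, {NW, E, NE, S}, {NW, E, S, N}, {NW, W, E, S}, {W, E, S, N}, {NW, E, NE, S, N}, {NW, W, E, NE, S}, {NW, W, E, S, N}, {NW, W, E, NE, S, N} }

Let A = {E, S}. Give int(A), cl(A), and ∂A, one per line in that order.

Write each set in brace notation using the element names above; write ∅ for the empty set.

int(A) = {E, S}
cl(A)  = {W, E, NE, S}
∂A     = {W, NE}

opens ⊆ A: ∅, {E, S}; union → int = {E, S}
complement {NW, W, NE, N}; its interior {NW, N}; cl(A) = X∖{NW, N} = {W, E, NE, S}
boundary = {W, E, NE, S} ∖ {E, S} = {W, NE}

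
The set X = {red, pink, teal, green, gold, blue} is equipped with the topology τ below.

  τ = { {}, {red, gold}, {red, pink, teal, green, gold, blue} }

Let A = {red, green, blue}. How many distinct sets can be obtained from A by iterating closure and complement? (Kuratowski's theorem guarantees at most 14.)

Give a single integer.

complement {pink, teal, gold}; its interior {}; cl(A) = X∖{} = {red, pink, teal, green, gold, blue}
With k = closure, c = complement:
  1. A     = {red, green, blue}
  2. kA    = {red, pink, teal, green, gold, blue}
  3. cA    = {pink, teal, gold}
  4. ckA   = {}
k, c of each give nothing new

4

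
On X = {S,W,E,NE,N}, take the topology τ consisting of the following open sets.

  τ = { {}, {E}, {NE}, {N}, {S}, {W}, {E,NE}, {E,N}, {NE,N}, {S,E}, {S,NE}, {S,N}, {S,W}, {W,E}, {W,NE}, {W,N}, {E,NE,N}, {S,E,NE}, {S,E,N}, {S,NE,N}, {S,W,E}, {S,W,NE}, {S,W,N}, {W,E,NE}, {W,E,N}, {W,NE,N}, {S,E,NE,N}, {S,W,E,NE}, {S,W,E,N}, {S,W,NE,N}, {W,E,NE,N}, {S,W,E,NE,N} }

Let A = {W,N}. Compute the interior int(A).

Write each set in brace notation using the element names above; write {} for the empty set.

U open, U⊆A: {}, {N}, {W}, {W,N}. int(A) = ⋃ = {W,N}

{W,N}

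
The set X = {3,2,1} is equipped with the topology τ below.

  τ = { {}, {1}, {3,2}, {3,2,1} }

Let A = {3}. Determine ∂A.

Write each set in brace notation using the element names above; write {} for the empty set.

{3,2}

U open, U⊆A: {}. int(A) = ⋃ = {}
X∖A={2,1}, int(X∖A)={1}, hence cl(A)={3,2}
∂A: remove int from cl → {3,2}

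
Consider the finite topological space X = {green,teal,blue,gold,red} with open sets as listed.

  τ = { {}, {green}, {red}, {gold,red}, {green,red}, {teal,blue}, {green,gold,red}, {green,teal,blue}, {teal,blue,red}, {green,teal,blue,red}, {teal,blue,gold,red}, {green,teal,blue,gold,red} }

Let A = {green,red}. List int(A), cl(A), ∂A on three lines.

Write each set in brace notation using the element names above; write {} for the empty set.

U open, U⊆A: {}, {red}, {green}, {green,red}. int(A) = ⋃ = {green,red}
X∖A={teal,blue,gold}, int(X∖A)={teal,blue}, hence cl(A)={green,gold,red}
∂A: remove int from cl → {gold}

int(A) = {green,red}
cl(A)  = {green,gold,red}
∂A     = {gold}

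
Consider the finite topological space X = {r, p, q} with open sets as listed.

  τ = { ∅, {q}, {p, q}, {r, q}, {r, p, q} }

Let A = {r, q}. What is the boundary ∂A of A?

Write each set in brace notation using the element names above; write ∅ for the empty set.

interior: largest open inside A is {r, q} (from ∅, {q}, {r, q})
cl via duality: int({p}) = ∅, so X∖∅ = {r, p, q}
cl∖int = {p}

{p}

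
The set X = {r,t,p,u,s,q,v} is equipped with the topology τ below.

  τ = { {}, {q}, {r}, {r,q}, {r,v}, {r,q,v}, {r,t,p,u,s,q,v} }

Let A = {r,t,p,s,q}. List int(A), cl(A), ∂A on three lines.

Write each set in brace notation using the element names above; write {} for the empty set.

open subsets of A: {}, {q}, {r}, {r,q}; so int(A) = {r,q}
closure: X∖int(X∖A) = X∖{} = {r,t,p,u,s,q,v}
∂A = {r,t,p,u,s,q,v} minus {r,q} = {t,p,u,s,v}

int(A) = {r,q}
cl(A)  = {r,t,p,u,s,q,v}
∂A     = {t,p,u,s,v}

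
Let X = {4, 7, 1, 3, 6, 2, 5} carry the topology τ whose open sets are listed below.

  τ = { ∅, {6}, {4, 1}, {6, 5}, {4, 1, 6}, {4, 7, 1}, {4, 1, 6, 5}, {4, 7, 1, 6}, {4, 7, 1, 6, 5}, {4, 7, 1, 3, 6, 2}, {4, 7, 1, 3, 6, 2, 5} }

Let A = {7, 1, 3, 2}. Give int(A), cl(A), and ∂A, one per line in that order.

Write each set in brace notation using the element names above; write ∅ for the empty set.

opens ⊆ A: ∅; union → int = ∅
complement {4, 6, 5}; its interior {6, 5}; cl(A) = X∖{6, 5} = {4, 7, 1, 3, 2}
boundary = {4, 7, 1, 3, 2} ∖ ∅ = {4, 7, 1, 3, 2}

int(A) = ∅
cl(A)  = {4, 7, 1, 3, 2}
∂A     = {4, 7, 1, 3, 2}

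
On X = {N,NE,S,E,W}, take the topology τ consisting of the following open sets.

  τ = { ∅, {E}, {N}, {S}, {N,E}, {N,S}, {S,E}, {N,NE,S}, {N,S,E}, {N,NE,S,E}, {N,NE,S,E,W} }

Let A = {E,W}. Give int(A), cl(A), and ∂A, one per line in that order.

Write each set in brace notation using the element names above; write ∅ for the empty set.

int(A) = {E}
cl(A)  = {E,W}
∂A     = {W}

interior: largest open inside A is {E} (from ∅, {E})
cl via duality: int({N,NE,S}) = {N,NE,S}, so X∖{N,NE,S} = {E,W}
cl∖int = {W}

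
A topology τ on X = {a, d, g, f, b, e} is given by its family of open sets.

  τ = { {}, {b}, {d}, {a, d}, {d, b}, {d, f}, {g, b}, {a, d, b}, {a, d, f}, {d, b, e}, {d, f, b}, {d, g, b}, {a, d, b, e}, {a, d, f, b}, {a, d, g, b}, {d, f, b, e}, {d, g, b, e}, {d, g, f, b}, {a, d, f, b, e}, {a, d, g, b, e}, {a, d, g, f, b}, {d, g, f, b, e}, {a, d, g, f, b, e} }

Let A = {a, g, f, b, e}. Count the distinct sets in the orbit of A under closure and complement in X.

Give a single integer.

6

X∖A={d}, int(X∖A)={d}, hence cl(A)={a, g, f, b, e}
Orbit (k=closure, c=complement):
  1. A     = {a, g, f, b, e}
  2. cA    = {d}
  3. kcA   = {a, d, f, e}
  4. ckcA  = {g, b}
  5. kckcA = {g, b, e}
  6. ckckcA = {a, d, f}
(closed under both — stop)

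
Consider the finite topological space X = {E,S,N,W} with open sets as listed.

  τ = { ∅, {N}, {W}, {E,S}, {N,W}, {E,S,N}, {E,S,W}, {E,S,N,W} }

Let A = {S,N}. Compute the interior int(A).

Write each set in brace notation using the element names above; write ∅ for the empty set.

{N}

opens ⊆ A: ∅, {N}; union → int = {N}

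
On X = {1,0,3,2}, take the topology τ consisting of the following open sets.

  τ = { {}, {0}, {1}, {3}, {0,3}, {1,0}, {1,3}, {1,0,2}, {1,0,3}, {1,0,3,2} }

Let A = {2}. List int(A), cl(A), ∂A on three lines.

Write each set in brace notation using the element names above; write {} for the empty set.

U open, U⊆A: {}. int(A) = ⋃ = {}
X∖A={1,0,3}, int(X∖A)={1,0,3}, hence cl(A)={2}
∂A: remove int from cl → {2}

int(A) = {}
cl(A)  = {2}
∂A     = {2}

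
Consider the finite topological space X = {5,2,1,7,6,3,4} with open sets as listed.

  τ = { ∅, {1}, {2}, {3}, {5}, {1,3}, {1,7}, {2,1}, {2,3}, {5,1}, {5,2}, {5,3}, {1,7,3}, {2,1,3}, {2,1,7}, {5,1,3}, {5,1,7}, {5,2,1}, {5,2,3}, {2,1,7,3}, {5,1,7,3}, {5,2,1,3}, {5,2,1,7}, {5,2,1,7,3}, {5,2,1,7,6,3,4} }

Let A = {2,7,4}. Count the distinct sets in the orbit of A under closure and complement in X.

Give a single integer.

8

cl via duality: int({5,1,6,3}) = {5,1,3}, so X∖{5,1,3} = {2,7,6,4}
Write k for closure, c for complement:
  1. A     = {2,7,4}
  2. kA    = {2,7,6,4}
  3. cA    = {5,1,6,3}
  4. ckA   = {5,1,3}
  5. kcA   = {5,1,7,6,3,4}
  6. ckcA  = {2}
  7. kckcA = {2,6,4}
  8. ckckcA = {5,1,7,3}
applying k or c yields no new set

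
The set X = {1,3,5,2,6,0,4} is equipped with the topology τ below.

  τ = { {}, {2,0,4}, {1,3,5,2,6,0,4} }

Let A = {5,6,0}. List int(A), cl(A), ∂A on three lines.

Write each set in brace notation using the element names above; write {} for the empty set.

opens ⊆ A: {}; union → int = {}
complement {1,3,2,4}; its interior {}; cl(A) = X∖{} = {1,3,5,2,6,0,4}
boundary = {1,3,5,2,6,0,4} ∖ {} = {1,3,5,2,6,0,4}

int(A) = {}
cl(A)  = {1,3,5,2,6,0,4}
∂A     = {1,3,5,2,6,0,4}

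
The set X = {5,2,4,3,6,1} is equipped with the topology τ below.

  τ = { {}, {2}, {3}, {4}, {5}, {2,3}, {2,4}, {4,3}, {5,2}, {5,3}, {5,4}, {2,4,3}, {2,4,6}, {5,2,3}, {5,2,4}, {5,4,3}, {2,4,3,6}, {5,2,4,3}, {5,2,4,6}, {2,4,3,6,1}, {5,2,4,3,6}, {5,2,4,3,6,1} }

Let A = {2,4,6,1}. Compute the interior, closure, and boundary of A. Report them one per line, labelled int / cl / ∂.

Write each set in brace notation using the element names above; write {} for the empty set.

int(A) = {2,4,6}
cl(A)  = {2,4,6,1}
∂A     = {1}

interior: largest open inside A is {2,4,6} (from {}, {4}, {2}, {2,4}, {2,4,6})
cl via duality: int({5,3}) = {5,3}, so X∖{5,3} = {2,4,6,1}
cl∖int = {1}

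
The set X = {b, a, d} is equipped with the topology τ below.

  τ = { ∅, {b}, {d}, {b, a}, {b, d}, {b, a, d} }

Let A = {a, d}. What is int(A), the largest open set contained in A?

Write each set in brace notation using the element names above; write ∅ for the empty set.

{d}

opens ⊆ A: ∅, {d}; union → int = {d}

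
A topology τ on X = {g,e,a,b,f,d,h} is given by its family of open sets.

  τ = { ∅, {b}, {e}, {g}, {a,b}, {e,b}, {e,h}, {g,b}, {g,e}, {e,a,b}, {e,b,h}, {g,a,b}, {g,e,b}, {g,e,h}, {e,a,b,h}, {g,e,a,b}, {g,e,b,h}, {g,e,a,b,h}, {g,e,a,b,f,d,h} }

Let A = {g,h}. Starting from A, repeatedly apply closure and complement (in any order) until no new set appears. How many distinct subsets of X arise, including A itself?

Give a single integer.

cl via duality: int({e,a,b,f,d}) = {e,a,b}, so X∖{e,a,b} = {g,f,d,h}
Write k for closure, c for complement:
  1. A     = {g,h}
  2. kA    = {g,f,d,h}
  3. cA    = {e,a,b,f,d}
  4. ckA   = {e,a,b}
  5. kcA   = {e,a,b,f,d,h}
  6. ckcA  = {g}
  7. kckcA = {g,f,d}
  8. ckckcA = {e,a,b,h}
applying k or c yields no new set

8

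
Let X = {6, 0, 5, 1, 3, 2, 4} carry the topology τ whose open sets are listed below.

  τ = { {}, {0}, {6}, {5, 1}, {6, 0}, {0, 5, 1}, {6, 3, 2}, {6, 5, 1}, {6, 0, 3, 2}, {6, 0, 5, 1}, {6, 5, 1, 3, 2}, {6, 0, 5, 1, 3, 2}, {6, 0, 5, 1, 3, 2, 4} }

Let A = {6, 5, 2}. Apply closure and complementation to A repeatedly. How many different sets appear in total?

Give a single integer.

12

complement {0, 1, 3, 4}; its interior {0}; cl(A) = X∖{0} = {6, 5, 1, 3, 2, 4}
With k = closure, c = complement:
  1. A     = {6, 5, 2}
  2. kA    = {6, 5, 1, 3, 2, 4}
  3. cA    = {0, 1, 3, 4}
  4. ckA   = {0}
  5. kcA   = {0, 5, 1, 3, 2, 4}
  6. kckA  = {0, 4}
  7. ckcA  = {6}
  8. ckckA = {6, 5, 1, 3, 2}
  9. kckcA = {6, 3, 2, 4}
  10. ckckcA = {0, 5, 1}
  11. kckckcA = {0, 5, 1, 4}
  12. ckckckcA = {6, 3, 2}
k, c of each give nothing new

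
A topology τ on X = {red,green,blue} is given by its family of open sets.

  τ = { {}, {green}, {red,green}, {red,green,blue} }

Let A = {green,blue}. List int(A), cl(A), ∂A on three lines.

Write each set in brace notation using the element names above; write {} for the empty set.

open subsets of A: {}, {green}; so int(A) = {green}
closure: X∖int(X∖A) = X∖{} = {red,green,blue}
∂A = {red,green,blue} minus {green} = {red,blue}

int(A) = {green}
cl(A)  = {red,green,blue}
∂A     = {red,blue}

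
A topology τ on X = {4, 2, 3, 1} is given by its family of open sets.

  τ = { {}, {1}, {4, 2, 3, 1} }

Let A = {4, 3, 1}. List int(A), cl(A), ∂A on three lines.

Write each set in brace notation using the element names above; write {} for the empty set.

int(A) = {1}
cl(A)  = {4, 2, 3, 1}
∂A     = {4, 2, 3}

interior: largest open inside A is {1} (from {}, {1})
cl via duality: int({2}) = {}, so X∖{} = {4, 2, 3, 1}
cl∖int = {4, 2, 3}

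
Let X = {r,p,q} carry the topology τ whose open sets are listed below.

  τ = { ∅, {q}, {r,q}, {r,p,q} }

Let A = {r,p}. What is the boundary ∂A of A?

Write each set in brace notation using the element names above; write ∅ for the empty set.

{r,p}

U open, U⊆A: ∅. int(A) = ⋃ = ∅
X∖A={q}, int(X∖A)={q}, hence cl(A)={r,p}
∂A: remove int from cl → {r,p}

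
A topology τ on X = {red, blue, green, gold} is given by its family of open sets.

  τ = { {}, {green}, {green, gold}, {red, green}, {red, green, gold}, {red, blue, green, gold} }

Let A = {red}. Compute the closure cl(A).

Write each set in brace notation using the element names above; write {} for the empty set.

{red, blue}

complement {blue, green, gold}; its interior {green, gold}; cl(A) = X∖{green, gold} = {red, blue}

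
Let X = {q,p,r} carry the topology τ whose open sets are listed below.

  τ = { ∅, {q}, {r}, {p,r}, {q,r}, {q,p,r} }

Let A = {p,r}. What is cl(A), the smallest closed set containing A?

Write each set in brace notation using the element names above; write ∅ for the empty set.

{p,r}

complement {q}; its interior {q}; cl(A) = X∖{q} = {p,r}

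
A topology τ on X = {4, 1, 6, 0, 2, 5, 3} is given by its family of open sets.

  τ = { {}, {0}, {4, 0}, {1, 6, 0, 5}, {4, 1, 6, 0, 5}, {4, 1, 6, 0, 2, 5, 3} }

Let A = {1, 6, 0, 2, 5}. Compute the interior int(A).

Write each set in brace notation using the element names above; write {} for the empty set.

{1, 6, 0, 5}

open subsets of A: {}, {0}, {1, 6, 0, 5}; so int(A) = {1, 6, 0, 5}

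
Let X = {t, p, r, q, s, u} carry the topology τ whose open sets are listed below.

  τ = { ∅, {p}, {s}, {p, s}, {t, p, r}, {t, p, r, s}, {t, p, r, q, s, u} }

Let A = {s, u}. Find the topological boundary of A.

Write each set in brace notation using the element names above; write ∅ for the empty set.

{q, u}

interior: largest open inside A is {s} (from ∅, {s})
cl via duality: int({t, p, r, q}) = {t, p, r}, so X∖{t, p, r} = {q, s, u}
cl∖int = {q, u}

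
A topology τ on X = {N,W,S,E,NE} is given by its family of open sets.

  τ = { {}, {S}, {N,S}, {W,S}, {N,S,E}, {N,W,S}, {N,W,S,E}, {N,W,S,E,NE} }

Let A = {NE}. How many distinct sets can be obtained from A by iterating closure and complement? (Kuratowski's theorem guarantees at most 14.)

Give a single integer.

closure: X∖int(X∖A) = X∖{N,W,S,E} = {NE}
Let k=closure and c=complement:
  1. A     = {NE}
  2. cA    = {N,W,S,E}
  3. kcA   = {N,W,S,E,NE}
  4. ckcA  = {}
— saturated at 4

4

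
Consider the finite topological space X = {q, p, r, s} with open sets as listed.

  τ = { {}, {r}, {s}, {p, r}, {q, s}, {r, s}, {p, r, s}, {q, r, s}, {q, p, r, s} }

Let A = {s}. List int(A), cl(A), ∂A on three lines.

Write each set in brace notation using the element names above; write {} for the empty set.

int(A) = {s}
cl(A)  = {q, s}
∂A     = {q}

opens ⊆ A: {}, {s}; union → int = {s}
complement {q, p, r}; its interior {p, r}; cl(A) = X∖{p, r} = {q, s}
boundary = {q, s} ∖ {s} = {q}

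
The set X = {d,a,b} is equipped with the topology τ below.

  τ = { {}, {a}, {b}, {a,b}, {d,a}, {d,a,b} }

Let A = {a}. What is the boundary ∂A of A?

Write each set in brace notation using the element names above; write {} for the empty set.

{d}

interior: largest open inside A is {a} (from {}, {a})
cl via duality: int({d,b}) = {b}, so X∖{b} = {d,a}
cl∖int = {d}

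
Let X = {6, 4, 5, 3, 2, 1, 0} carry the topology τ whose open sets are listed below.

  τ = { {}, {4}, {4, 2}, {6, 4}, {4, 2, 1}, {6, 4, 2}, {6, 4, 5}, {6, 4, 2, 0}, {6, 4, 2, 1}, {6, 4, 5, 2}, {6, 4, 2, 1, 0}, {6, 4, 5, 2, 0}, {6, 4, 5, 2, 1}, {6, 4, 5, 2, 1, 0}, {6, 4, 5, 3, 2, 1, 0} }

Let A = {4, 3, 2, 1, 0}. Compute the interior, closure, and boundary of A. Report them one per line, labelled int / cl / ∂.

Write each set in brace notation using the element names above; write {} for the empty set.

U open, U⊆A: {}, {4}, {4, 2}, {4, 2, 1}. int(A) = ⋃ = {4, 2, 1}
X∖A={6, 5}, int(X∖A)={}, hence cl(A)={6, 4, 5, 3, 2, 1, 0}
∂A: remove int from cl → {6, 5, 3, 0}

int(A) = {4, 2, 1}
cl(A)  = {6, 4, 5, 3, 2, 1, 0}
∂A     = {6, 5, 3, 0}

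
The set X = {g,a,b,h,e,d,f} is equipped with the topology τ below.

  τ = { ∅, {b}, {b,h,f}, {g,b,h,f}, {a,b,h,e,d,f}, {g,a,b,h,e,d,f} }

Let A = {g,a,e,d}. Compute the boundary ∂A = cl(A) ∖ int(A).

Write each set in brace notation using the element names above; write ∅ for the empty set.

{g,a,e,d}

open subsets of A: ∅; so int(A) = ∅
closure: X∖int(X∖A) = X∖{b,h,f} = {g,a,e,d}
∂A = {g,a,e,d} minus ∅ = {g,a,e,d}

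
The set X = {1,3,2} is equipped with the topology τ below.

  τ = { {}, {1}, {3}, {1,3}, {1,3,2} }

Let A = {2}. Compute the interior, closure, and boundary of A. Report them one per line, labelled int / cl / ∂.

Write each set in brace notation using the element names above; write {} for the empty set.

interior: largest open inside A is {} (from {})
cl via duality: int({1,3}) = {1,3}, so X∖{1,3} = {2}
cl∖int = {2}

int(A) = {}
cl(A)  = {2}
∂A     = {2}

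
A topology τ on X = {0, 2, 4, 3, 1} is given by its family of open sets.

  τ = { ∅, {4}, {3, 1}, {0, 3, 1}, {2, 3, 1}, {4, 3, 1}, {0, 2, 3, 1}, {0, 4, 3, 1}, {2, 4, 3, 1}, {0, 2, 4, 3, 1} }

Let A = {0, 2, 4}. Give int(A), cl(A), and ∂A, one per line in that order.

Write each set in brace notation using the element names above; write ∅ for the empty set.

int(A) = {4}
cl(A)  = {0, 2, 4}
∂A     = {0, 2}

U open, U⊆A: ∅, {4}. int(A) = ⋃ = {4}
X∖A={3, 1}, int(X∖A)={3, 1}, hence cl(A)={0, 2, 4}
∂A: remove int from cl → {0, 2}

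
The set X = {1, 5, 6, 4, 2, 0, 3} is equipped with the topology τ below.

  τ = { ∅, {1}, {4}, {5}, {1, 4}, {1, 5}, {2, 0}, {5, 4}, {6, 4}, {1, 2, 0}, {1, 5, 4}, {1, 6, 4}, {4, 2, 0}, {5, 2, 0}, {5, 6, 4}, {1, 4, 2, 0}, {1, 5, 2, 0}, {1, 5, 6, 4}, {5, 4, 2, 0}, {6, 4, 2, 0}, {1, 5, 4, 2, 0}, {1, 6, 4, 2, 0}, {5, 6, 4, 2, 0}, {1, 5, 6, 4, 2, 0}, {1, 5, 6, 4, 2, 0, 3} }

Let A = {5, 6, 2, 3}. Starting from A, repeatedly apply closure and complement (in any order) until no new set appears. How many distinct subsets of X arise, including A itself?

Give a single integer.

12

closure: X∖int(X∖A) = X∖{1, 4} = {5, 6, 2, 0, 3}
Let k=closure and c=complement:
  1. A     = {5, 6, 2, 3}
  2. kA    = {5, 6, 2, 0, 3}
  3. cA    = {1, 4, 0}
  4. ckA   = {1, 4}
  5. kcA   = {1, 6, 4, 2, 0, 3}
  6. kckA  = {1, 6, 4, 3}
  7. ckcA  = {5}
  8. ckckA = {5, 2, 0}
  9. kckcA = {5, 3}
  10. kckckA = {5, 2, 0, 3}
  11. ckckcA = {1, 6, 4, 2, 0}
  12. ckckckA = {1, 6, 4}
— saturated at 12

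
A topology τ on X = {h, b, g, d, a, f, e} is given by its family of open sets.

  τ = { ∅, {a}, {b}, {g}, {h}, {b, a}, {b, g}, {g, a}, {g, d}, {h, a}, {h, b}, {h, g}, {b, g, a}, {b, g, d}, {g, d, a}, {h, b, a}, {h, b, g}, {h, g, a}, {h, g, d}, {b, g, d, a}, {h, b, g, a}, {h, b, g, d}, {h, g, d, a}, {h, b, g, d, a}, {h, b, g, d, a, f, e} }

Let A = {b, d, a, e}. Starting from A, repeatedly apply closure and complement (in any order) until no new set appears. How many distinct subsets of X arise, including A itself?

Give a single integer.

X∖A={h, g, f}, int(X∖A)={h, g}, hence cl(A)={b, d, a, f, e}
Orbit (k=closure, c=complement):
  1. A     = {b, d, a, e}
  2. kA    = {b, d, a, f, e}
  3. cA    = {h, g, f}
  4. ckA   = {h, g}
  5. kcA   = {h, g, d, f, e}
  6. ckcA  = {b, a}
  7. kckcA = {b, a, f, e}
  8. ckckcA = {h, g, d}
(closed under both — stop)

8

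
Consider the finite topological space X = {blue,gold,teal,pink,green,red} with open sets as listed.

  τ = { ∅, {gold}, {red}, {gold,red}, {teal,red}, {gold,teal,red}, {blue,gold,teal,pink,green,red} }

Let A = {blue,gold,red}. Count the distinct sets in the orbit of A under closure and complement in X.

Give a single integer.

6

closure: X∖int(X∖A) = X∖∅ = {blue,gold,teal,pink,green,red}
Let k=closure and c=complement:
  1. A     = {blue,gold,red}
  2. kA    = {blue,gold,teal,pink,green,red}
  3. cA    = {teal,pink,green}
  4. ckA   = ∅
  5. kcA   = {blue,teal,pink,green}
  6. ckcA  = {gold,red}
— saturated at 6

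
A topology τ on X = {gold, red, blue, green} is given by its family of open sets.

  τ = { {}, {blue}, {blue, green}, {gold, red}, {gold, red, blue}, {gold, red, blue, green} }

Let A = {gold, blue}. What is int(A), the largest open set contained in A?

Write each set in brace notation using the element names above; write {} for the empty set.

opens ⊆ A: {}, {blue}; union → int = {blue}

{blue}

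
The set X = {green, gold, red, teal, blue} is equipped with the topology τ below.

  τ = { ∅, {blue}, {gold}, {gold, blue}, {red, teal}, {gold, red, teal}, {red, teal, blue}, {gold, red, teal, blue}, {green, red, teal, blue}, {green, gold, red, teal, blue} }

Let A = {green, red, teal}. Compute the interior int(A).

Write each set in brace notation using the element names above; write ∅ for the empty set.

{red, teal}

U open, U⊆A: ∅, {red, teal}. int(A) = ⋃ = {red, teal}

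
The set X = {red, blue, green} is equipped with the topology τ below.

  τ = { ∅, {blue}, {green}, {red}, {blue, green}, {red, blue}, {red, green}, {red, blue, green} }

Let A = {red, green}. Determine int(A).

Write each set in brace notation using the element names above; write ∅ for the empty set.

U open, U⊆A: ∅, {red}, {green}, {red, green}. int(A) = ⋃ = {red, green}

{red, green}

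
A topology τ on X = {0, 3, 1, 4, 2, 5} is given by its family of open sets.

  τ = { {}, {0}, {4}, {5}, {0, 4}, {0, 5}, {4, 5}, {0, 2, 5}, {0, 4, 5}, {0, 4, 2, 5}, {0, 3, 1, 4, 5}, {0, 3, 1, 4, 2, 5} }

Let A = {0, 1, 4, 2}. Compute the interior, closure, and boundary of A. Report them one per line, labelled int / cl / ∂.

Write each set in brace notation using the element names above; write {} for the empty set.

opens ⊆ A: {}, {4}, {0}, {0, 4}; union → int = {0, 4}
complement {3, 5}; its interior {5}; cl(A) = X∖{5} = {0, 3, 1, 4, 2}
boundary = {0, 3, 1, 4, 2} ∖ {0, 4} = {3, 1, 2}

int(A) = {0, 4}
cl(A)  = {0, 3, 1, 4, 2}
∂A     = {3, 1, 2}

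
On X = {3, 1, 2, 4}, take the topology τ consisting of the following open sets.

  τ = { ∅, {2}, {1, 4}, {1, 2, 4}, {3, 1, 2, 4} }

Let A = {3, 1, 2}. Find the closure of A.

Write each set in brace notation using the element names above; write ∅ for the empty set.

{3, 1, 2, 4}

complement {4}; its interior ∅; cl(A) = X∖∅ = {3, 1, 2, 4}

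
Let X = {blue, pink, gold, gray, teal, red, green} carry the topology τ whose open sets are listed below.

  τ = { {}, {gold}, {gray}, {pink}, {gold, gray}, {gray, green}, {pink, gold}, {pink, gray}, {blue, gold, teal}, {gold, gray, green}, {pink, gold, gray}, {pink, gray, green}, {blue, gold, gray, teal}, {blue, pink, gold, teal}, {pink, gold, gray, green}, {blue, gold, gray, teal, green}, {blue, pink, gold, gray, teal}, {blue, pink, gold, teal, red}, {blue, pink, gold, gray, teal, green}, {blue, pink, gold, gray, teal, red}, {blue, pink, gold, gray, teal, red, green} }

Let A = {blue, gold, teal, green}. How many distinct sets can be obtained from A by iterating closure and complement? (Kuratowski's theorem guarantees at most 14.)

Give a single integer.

cl via duality: int({pink, gray, red}) = {pink, gray}, so X∖{pink, gray} = {blue, gold, teal, red, green}
Write k for closure, c for complement:
  1. A     = {blue, gold, teal, green}
  2. kA    = {blue, gold, teal, red, green}
  3. cA    = {pink, gray, red}
  4. ckA   = {pink, gray}
  5. kcA   = {pink, gray, red, green}
  6. ckcA  = {blue, gold, teal}
  7. kckcA = {blue, gold, teal, red}
  8. ckckcA = {pink, gray, green}
applying k or c yields no new set

8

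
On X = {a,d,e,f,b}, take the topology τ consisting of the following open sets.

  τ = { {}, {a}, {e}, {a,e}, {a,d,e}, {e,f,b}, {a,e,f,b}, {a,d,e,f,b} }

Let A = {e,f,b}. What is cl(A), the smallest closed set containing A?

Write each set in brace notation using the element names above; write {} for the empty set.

cl via duality: int({a,d}) = {a}, so X∖{a} = {d,e,f,b}

{d,e,f,b}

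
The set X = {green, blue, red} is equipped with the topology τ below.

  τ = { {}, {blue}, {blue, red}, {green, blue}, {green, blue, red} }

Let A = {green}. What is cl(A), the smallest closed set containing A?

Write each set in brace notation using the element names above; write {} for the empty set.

{green}

X∖A={blue, red}, int(X∖A)={blue, red}, hence cl(A)={green}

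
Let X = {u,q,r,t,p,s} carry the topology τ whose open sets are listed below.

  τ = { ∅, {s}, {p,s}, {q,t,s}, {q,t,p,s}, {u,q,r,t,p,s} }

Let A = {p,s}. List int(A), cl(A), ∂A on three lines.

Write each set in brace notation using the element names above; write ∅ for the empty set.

interior: largest open inside A is {p,s} (from ∅, {s}, {p,s})
cl via duality: int({u,q,r,t}) = ∅, so X∖∅ = {u,q,r,t,p,s}
cl∖int = {u,q,r,t}

int(A) = {p,s}
cl(A)  = {u,q,r,t,p,s}
∂A     = {u,q,r,t}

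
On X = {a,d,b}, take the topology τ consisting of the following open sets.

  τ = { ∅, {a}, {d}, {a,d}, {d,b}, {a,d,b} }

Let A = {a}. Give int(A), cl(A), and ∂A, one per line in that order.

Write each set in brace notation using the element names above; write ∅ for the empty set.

int(A) = {a}
cl(A)  = {a}
∂A     = ∅

interior: largest open inside A is {a} (from ∅, {a})
cl via duality: int({d,b}) = {d,b}, so X∖{d,b} = {a}
cl∖int = ∅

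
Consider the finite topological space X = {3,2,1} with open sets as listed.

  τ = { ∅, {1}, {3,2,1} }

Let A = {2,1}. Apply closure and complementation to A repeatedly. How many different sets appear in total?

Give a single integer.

X∖A={3}, int(X∖A)=∅, hence cl(A)={3,2,1}
Orbit (k=closure, c=complement):
  1. A     = {2,1}
  2. kA    = {3,2,1}
  3. cA    = {3}
  4. ckA   = ∅
  5. kcA   = {3,2}
  6. ckcA  = {1}
(closed under both — stop)

6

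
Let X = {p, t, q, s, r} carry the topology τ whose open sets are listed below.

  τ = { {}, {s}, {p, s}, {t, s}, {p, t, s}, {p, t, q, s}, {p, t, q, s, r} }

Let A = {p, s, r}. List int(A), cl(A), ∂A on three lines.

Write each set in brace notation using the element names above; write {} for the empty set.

int(A) = {p, s}
cl(A)  = {p, t, q, s, r}
∂A     = {t, q, r}

U open, U⊆A: {}, {s}, {p, s}. int(A) = ⋃ = {p, s}
X∖A={t, q}, int(X∖A)={}, hence cl(A)={p, t, q, s, r}
∂A: remove int from cl → {t, q, r}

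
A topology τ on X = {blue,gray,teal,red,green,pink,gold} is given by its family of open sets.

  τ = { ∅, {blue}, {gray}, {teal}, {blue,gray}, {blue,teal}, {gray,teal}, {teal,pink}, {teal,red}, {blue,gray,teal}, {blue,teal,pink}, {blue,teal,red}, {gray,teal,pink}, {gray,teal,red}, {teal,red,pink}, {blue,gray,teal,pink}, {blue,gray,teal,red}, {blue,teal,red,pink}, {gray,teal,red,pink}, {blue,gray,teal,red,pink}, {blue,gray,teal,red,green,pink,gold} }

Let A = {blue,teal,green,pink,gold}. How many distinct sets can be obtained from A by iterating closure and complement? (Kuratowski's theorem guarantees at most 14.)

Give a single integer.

cl via duality: int({gray,red}) = {gray}, so X∖{gray} = {blue,teal,red,green,pink,gold}
Write k for closure, c for complement:
  1. A     = {blue,teal,green,pink,gold}
  2. kA    = {blue,teal,red,green,pink,gold}
  3. cA    = {gray,red}
  4. ckA   = {gray}
  5. kcA   = {gray,red,green,gold}
  6. kckA  = {gray,green,gold}
  7. ckcA  = {blue,teal,pink}
  8. ckckA = {blue,teal,red,pink}
applying k or c yields no new set

8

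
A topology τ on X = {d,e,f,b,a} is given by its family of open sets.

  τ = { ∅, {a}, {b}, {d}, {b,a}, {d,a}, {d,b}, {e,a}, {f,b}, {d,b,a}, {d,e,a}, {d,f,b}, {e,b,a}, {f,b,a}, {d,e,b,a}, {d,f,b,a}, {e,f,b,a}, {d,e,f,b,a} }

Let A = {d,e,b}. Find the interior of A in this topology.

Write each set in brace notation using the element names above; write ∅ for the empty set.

U open, U⊆A: ∅, {b}, {d}, {d,b}. int(A) = ⋃ = {d,b}

{d,b}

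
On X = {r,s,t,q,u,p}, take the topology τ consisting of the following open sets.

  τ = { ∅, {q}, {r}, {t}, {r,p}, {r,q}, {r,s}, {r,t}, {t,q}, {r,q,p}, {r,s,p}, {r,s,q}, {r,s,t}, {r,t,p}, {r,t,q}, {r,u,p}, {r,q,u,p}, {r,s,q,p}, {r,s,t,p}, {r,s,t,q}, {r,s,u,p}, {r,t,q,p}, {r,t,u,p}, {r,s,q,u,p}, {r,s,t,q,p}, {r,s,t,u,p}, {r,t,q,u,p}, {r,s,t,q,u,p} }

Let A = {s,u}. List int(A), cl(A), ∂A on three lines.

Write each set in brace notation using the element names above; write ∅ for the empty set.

U open, U⊆A: ∅. int(A) = ⋃ = ∅
X∖A={r,t,q,p}, int(X∖A)={r,t,q,p}, hence cl(A)={s,u}
∂A: remove int from cl → {s,u}

int(A) = ∅
cl(A)  = {s,u}
∂A     = {s,u}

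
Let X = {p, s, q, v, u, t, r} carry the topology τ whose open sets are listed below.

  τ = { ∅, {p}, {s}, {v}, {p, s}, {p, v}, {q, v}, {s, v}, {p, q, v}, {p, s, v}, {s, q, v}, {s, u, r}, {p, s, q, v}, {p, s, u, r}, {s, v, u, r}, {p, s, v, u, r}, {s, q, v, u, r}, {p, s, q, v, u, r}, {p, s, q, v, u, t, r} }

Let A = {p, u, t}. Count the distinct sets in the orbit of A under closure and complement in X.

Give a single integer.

cl via duality: int({s, q, v, r}) = {s, q, v}, so X∖{s, q, v} = {p, u, t, r}
Write k for closure, c for complement:
  1. A     = {p, u, t}
  2. kA    = {p, u, t, r}
  3. cA    = {s, q, v, r}
  4. ckA   = {s, q, v}
  5. kcA   = {s, q, v, u, t, r}
  6. ckcA  = {p}
  7. kckcA = {p, t}
  8. ckckcA = {s, q, v, u, r}
applying k or c yields no new set

8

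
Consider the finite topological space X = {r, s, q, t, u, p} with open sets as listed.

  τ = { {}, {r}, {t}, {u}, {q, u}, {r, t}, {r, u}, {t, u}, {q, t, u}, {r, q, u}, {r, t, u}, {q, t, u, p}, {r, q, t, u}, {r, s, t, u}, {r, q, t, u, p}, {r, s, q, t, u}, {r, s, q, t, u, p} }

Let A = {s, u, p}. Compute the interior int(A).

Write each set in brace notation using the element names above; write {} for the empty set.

{u}

U open, U⊆A: {}, {u}. int(A) = ⋃ = {u}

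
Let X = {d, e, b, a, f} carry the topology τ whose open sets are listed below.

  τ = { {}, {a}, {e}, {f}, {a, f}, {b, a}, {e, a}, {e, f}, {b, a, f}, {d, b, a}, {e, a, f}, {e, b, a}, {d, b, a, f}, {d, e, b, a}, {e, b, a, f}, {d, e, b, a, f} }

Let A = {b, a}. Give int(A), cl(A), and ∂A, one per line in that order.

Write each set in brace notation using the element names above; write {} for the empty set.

int(A) = {b, a}
cl(A)  = {d, b, a}
∂A     = {d}

U open, U⊆A: {}, {a}, {b, a}. int(A) = ⋃ = {b, a}
X∖A={d, e, f}, int(X∖A)={e, f}, hence cl(A)={d, b, a}
∂A: remove int from cl → {d}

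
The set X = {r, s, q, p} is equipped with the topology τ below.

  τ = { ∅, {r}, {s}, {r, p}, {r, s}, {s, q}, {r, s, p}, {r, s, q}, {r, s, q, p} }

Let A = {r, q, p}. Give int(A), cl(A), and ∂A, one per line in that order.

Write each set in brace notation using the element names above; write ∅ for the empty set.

int(A) = {r, p}
cl(A)  = {r, q, p}
∂A     = {q}

interior: largest open inside A is {r, p} (from ∅, {r}, {r, p})
cl via duality: int({s}) = {s}, so X∖{s} = {r, q, p}
cl∖int = {q}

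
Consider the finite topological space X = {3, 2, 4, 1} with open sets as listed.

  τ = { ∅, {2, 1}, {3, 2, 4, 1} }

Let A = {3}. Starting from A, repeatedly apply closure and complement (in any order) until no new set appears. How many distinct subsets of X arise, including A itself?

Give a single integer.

6

X∖A={2, 4, 1}, int(X∖A)={2, 1}, hence cl(A)={3, 4}
Orbit (k=closure, c=complement):
  1. A     = {3}
  2. kA    = {3, 4}
  3. cA    = {2, 4, 1}
  4. ckA   = {2, 1}
  5. kcA   = {3, 2, 4, 1}
  6. ckcA  = ∅
(closed under both — stop)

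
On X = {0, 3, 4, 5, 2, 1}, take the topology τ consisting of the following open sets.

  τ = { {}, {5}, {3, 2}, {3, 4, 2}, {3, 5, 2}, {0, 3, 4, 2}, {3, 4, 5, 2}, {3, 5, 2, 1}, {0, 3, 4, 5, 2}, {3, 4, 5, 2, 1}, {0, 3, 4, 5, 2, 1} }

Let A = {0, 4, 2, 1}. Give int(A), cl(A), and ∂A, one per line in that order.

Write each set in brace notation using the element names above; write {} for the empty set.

int(A) = {}
cl(A)  = {0, 3, 4, 2, 1}
∂A     = {0, 3, 4, 2, 1}

open subsets of A: {}; so int(A) = {}
closure: X∖int(X∖A) = X∖{5} = {0, 3, 4, 2, 1}
∂A = {0, 3, 4, 2, 1} minus {} = {0, 3, 4, 2, 1}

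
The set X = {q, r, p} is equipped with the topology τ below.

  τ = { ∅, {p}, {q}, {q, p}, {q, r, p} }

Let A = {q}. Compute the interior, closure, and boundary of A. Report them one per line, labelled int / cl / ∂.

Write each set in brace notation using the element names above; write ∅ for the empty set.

U open, U⊆A: ∅, {q}. int(A) = ⋃ = {q}
X∖A={r, p}, int(X∖A)={p}, hence cl(A)={q, r}
∂A: remove int from cl → {r}

int(A) = {q}
cl(A)  = {q, r}
∂A     = {r}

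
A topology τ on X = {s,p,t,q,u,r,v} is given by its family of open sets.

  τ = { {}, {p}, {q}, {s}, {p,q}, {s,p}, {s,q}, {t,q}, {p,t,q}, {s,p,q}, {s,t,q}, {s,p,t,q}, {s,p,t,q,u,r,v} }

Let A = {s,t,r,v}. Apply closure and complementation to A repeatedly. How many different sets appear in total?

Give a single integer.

8

complement {p,q,u}; its interior {p,q}; cl(A) = X∖{p,q} = {s,t,u,r,v}
With k = closure, c = complement:
  1. A     = {s,t,r,v}
  2. kA    = {s,t,u,r,v}
  3. cA    = {p,q,u}
  4. ckA   = {p,q}
  5. kcA   = {p,t,q,u,r,v}
  6. ckcA  = {s}
  7. kckcA = {s,u,r,v}
  8. ckckcA = {p,t,q}
k, c of each give nothing new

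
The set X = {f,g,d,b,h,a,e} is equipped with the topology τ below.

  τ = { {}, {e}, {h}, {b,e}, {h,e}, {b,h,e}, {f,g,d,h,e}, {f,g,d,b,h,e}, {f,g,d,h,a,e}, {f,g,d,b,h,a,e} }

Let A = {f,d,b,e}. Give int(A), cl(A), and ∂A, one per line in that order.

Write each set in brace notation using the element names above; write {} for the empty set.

int(A) = {b,e}
cl(A)  = {f,g,d,b,a,e}
∂A     = {f,g,d,a}

open subsets of A: {}, {e}, {b,e}; so int(A) = {b,e}
closure: X∖int(X∖A) = X∖{h} = {f,g,d,b,a,e}
∂A = {f,g,d,b,a,e} minus {b,e} = {f,g,d,a}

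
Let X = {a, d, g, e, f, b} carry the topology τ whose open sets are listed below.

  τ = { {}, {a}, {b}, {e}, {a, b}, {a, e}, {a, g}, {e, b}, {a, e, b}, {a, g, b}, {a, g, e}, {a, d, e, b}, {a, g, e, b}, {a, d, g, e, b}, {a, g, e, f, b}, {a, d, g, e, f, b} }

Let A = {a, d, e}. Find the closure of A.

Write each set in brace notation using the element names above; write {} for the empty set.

{a, d, g, e, f}

complement {g, f, b}; its interior {b}; cl(A) = X∖{b} = {a, d, g, e, f}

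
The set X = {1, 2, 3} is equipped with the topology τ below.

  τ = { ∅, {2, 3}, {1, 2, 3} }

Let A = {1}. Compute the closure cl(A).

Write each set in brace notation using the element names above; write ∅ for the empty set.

complement {2, 3}; its interior {2, 3}; cl(A) = X∖{2, 3} = {1}

{1}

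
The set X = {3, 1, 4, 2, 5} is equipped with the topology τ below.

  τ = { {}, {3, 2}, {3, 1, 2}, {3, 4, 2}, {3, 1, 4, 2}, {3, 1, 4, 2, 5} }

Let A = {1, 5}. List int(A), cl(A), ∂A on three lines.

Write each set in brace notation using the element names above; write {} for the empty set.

U open, U⊆A: {}. int(A) = ⋃ = {}
X∖A={3, 4, 2}, int(X∖A)={3, 4, 2}, hence cl(A)={1, 5}
∂A: remove int from cl → {1, 5}

int(A) = {}
cl(A)  = {1, 5}
∂A     = {1, 5}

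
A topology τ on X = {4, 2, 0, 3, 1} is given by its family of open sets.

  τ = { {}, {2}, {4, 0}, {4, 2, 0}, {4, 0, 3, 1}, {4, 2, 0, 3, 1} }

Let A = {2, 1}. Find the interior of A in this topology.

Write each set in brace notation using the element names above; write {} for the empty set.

open subsets of A: {}, {2}; so int(A) = {2}

{2}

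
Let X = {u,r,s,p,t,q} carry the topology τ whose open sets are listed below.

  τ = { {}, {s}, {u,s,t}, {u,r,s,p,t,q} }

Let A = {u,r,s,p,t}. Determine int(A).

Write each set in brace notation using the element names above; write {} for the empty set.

U open, U⊆A: {}, {s}, {u,s,t}. int(A) = ⋃ = {u,s,t}

{u,s,t}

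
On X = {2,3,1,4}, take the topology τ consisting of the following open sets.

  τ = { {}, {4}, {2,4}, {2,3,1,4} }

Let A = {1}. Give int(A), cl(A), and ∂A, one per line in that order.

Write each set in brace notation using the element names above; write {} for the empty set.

int(A) = {}
cl(A)  = {3,1}
∂A     = {3,1}

open subsets of A: {}; so int(A) = {}
closure: X∖int(X∖A) = X∖{2,4} = {3,1}
∂A = {3,1} minus {} = {3,1}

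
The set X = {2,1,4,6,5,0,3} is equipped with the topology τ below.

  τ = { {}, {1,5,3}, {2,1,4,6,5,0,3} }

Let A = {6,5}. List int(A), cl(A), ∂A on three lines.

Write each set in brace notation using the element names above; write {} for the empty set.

int(A) = {}
cl(A)  = {2,1,4,6,5,0,3}
∂A     = {2,1,4,6,5,0,3}

interior: largest open inside A is {} (from {})
cl via duality: int({2,1,4,0,3}) = {}, so X∖{} = {2,1,4,6,5,0,3}
cl∖int = {2,1,4,6,5,0,3}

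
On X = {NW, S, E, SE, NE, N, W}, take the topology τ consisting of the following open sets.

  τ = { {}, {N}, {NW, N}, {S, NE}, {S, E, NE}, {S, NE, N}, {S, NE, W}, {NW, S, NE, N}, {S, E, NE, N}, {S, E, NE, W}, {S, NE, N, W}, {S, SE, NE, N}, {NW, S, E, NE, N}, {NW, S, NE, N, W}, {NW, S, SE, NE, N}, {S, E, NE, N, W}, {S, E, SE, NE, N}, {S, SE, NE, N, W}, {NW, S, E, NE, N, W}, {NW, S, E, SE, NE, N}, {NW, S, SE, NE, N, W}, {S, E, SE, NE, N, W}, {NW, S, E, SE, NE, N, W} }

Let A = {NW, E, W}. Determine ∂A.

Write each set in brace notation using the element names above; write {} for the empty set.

{NW, E, W}

open subsets of A: {}; so int(A) = {}
closure: X∖int(X∖A) = X∖{S, SE, NE, N} = {NW, E, W}
∂A = {NW, E, W} minus {} = {NW, E, W}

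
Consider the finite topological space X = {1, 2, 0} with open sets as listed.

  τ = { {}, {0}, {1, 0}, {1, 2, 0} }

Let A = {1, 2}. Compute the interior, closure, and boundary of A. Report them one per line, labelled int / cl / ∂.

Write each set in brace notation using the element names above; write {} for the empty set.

U open, U⊆A: {}. int(A) = ⋃ = {}
X∖A={0}, int(X∖A)={0}, hence cl(A)={1, 2}
∂A: remove int from cl → {1, 2}

int(A) = {}
cl(A)  = {1, 2}
∂A     = {1, 2}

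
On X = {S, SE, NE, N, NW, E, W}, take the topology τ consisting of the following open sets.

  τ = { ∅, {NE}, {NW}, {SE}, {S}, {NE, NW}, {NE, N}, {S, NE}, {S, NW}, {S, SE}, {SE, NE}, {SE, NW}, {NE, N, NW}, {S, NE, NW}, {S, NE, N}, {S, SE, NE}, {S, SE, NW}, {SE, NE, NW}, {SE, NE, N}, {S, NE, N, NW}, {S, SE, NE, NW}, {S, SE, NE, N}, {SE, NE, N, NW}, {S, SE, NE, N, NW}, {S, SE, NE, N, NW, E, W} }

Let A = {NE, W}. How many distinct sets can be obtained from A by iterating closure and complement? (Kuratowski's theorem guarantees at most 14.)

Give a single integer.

cl via duality: int({S, SE, N, NW, E}) = {S, SE, NW}, so X∖{S, SE, NW} = {NE, N, E, W}
Write k for closure, c for complement:
  1. A     = {NE, W}
  2. kA    = {NE, N, E, W}
  3. cA    = {S, SE, N, NW, E}
  4. ckA   = {S, SE, NW}
  5. kcA   = {S, SE, N, NW, E, W}
  6. kckA  = {S, SE, NW, E, W}
  7. ckcA  = {NE}
  8. ckckA = {NE, N}
applying k or c yields no new set

8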